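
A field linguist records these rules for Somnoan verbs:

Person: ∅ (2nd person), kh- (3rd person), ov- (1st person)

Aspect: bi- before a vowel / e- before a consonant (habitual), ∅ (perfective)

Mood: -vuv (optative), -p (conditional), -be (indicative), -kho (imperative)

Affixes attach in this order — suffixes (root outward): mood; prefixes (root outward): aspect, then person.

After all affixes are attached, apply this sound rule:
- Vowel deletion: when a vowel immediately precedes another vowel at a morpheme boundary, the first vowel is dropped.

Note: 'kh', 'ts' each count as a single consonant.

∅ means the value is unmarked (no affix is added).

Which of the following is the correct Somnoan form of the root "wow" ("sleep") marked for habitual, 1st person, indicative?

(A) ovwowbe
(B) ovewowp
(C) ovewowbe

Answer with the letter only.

Attach aspect habitual e- (before consonant 'w') → ewow.
Attach mood indicative -be → ewowbe.
Attach person 1st person ov- → ovewowbe.
Vowel deletion: no change.
So the correct form is ovewowbe, option (C).
(B) ovewowp is wrong: it uses conditional instead of indicative for mood.
(A) ovwowbe is wrong: it uses perfective instead of habitual for aspect.

C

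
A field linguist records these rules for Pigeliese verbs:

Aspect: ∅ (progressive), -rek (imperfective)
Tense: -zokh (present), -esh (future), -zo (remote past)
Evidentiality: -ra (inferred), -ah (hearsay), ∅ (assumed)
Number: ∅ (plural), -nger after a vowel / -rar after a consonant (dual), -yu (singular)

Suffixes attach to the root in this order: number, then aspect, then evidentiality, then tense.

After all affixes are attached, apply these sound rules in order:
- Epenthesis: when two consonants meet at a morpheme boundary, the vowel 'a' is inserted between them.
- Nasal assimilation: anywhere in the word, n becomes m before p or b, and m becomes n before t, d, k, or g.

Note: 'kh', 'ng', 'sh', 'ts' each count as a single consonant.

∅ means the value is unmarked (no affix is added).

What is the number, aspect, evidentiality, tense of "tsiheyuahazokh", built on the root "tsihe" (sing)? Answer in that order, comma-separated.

Segment: tsihe-yu-ah-zokh.
number: -yu → singular.
aspect: ∅ → progressive.
evidentiality: -ah → hearsay.
tense: -zokh → present.

singular, progressive, hearsay, present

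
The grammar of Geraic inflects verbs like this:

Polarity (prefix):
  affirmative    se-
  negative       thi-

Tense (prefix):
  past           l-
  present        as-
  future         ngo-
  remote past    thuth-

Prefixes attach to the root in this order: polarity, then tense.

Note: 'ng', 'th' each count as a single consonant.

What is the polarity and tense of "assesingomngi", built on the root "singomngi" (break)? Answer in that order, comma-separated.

affirmative, present

Segment: as-se-singomngi.
polarity: se- → affirmative.
tense: as- → present.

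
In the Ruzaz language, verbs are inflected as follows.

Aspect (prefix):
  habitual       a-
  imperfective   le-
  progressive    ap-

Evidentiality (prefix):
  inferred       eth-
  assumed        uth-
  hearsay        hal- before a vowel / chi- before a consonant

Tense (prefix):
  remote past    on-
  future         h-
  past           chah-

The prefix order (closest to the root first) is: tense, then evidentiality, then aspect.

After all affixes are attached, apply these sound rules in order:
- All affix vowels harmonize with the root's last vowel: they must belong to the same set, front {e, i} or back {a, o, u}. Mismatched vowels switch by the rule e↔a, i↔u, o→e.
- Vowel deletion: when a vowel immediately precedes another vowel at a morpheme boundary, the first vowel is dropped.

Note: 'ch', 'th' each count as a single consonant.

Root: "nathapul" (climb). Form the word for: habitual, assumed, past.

uthchahnathapul

Attach tense past chah- → chahnathapul.
Attach evidentiality assumed uth- → uthchahnathapul.
Attach aspect habitual a- → authchahnathapul.
Vowel harmony: no change.
Apply vowel deletion: authchahnathapul → uthchahnathapul.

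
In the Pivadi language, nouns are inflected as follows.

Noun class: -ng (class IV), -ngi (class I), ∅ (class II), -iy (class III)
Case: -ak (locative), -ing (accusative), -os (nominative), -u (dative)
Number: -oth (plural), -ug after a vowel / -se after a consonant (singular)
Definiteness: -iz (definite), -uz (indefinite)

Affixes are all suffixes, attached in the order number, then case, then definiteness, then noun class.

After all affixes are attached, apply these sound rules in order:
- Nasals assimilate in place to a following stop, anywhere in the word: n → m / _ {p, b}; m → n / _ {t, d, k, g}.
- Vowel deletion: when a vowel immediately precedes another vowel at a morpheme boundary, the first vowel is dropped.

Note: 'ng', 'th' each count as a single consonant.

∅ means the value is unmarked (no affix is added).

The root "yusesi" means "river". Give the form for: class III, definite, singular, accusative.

yusesugingiziy

Attach number singular -ug (after vowel 'i') → yusesiug.
Attach case accusative -ing → yusesiuging.
Attach definiteness definite -iz → yusesiugingiz.
Attach noun class class III -iy → yusesiugingiziy.
Nasal assimilation: no change.
Apply vowel deletion: yusesiugingiziy → yusesugingiziy.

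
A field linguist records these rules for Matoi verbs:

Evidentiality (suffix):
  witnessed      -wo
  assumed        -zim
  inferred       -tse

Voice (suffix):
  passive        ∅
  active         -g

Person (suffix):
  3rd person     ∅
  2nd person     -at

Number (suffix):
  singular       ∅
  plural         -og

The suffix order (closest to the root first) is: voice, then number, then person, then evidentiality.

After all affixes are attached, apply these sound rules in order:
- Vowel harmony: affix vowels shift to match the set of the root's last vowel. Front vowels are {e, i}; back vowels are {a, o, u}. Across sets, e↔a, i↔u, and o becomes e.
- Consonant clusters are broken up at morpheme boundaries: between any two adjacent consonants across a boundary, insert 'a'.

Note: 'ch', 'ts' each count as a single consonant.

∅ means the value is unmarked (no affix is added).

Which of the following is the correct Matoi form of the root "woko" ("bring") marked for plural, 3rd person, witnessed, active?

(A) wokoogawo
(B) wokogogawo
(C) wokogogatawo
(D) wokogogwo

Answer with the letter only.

Attach voice active -g → wokog.
Attach number plural -og → wokogog.
person = 3rd person: zero marking, form stays wokogog.
Attach evidentiality witnessed -wo → wokogogwo.
Vowel harmony: no change.
Apply epenthesis: wokogogwo → wokogogawo.
So the correct form is wokogogawo, option (B).
(A) wokoogawo is wrong: it uses passive instead of active for voice.
(C) wokogogatawo is wrong: it uses 2nd person instead of 3rd person for person.
(D) wokogogwo is wrong: it fails to apply the sound rule(s).

B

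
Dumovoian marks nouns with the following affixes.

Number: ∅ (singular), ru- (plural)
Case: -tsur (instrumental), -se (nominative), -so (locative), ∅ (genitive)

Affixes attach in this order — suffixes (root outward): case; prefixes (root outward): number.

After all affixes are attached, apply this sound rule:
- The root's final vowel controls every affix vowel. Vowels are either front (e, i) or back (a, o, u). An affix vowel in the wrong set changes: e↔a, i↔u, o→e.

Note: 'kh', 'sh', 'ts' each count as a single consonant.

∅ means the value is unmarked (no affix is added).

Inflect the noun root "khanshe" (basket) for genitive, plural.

case = genitive: zero marking, form stays khanshe.
Attach number plural ru- → rukhanshe.
Apply vowel harmony: rukhanshe → rikhanshe.

rikhanshe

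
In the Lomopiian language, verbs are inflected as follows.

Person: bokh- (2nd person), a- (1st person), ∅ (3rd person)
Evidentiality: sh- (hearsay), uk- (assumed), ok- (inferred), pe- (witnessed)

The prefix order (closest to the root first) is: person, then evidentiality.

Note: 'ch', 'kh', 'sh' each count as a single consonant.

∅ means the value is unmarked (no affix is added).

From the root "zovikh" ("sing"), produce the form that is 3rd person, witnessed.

person = 3rd person: zero marking, form stays zovikh.
Attach evidentiality witnessed pe- → pezovikh.

pezovikh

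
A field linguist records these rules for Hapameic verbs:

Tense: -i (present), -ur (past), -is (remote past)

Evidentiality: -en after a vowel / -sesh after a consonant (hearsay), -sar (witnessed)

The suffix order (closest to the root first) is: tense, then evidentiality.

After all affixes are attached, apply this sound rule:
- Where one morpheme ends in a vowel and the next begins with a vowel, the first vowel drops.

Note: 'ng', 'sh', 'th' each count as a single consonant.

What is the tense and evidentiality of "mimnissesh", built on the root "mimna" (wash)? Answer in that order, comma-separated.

remote past, hearsay

Segment: mimna-is-sesh.
tense: -is → remote past.
evidentiality: -en/sesh → hearsay.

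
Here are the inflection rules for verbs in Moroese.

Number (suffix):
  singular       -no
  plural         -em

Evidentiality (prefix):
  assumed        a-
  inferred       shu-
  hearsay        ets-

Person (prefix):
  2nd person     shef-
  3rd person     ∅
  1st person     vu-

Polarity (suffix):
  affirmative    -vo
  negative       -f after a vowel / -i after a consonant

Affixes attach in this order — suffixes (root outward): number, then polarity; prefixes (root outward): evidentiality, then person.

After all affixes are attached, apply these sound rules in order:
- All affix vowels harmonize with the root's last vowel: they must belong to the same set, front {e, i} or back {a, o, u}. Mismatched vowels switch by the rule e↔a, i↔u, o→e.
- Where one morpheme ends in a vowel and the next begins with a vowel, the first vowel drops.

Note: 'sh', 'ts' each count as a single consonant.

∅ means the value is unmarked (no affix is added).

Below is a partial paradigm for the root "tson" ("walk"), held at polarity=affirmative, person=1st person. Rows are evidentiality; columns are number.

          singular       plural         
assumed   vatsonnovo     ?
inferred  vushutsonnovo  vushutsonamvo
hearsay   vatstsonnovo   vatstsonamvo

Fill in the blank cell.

Attach evidentiality assumed a- → atson.
Attach number plural -em → atsonem.
Attach polarity affirmative -vo → atsonemvo.
Attach person 1st person vu- → vuatsonemvo.
Apply vowel harmony: vuatsonemvo → vuatsonamvo.
Apply vowel deletion: vuatsonamvo → vatsonamvo.

vatsonamvo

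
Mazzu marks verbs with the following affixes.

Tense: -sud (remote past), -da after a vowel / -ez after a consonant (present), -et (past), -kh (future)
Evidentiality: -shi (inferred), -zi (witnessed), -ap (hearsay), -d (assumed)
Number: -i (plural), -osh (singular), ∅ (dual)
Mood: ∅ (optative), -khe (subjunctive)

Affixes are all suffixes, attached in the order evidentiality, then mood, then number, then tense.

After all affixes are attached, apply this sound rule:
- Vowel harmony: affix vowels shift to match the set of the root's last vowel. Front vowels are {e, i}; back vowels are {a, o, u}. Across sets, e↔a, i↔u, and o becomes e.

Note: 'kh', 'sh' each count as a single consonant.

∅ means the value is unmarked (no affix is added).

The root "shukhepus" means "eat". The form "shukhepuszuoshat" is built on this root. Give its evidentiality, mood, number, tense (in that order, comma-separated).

Segment: shukhepus-zi-osh-et.
evidentiality: -zi → witnessed.
mood: ∅ → optative.
number: -osh → singular.
tense: -et → past.

witnessed, optative, singular, past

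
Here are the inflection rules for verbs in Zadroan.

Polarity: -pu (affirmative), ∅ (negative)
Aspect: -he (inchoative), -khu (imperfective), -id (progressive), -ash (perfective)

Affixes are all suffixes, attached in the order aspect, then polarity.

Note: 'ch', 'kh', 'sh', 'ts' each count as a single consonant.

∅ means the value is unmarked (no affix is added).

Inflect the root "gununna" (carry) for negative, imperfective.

Attach aspect imperfective -khu → gununnakhu.
polarity = negative: zero marking, form stays gununnakhu.

gununnakhu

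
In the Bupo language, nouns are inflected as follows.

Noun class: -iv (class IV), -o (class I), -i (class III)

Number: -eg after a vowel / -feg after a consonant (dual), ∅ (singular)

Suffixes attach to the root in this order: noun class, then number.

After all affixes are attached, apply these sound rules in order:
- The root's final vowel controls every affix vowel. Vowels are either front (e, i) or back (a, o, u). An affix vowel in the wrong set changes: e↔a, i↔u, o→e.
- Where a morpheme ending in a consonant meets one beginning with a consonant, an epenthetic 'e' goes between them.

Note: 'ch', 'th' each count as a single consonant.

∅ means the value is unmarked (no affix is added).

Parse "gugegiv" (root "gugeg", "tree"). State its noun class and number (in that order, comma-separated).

Segment: gugeg-iv.
noun class: -iv → class IV.
number: ∅ → singular.

class IV, singular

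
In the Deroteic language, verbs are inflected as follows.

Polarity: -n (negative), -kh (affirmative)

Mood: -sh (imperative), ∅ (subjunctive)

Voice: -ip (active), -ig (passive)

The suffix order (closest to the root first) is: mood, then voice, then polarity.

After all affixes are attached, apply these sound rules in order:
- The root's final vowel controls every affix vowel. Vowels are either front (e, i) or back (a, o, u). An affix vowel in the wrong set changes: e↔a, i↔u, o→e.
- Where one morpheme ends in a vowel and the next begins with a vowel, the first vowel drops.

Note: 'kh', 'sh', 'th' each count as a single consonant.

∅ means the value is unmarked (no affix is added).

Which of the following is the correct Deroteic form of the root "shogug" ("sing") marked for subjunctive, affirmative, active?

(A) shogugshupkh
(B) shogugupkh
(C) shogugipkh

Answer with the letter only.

B

mood = subjunctive: zero marking, form stays shogug.
Attach voice active -ip → shogugip.
Attach polarity affirmative -kh → shogugipkh.
Apply vowel harmony: shogugipkh → shogugupkh.
Vowel deletion: no change.
So the correct form is shogugupkh, option (B).
(C) shogugipkh is wrong: it fails to apply the sound rule(s).
(A) shogugshupkh is wrong: it uses imperative instead of subjunctive for mood.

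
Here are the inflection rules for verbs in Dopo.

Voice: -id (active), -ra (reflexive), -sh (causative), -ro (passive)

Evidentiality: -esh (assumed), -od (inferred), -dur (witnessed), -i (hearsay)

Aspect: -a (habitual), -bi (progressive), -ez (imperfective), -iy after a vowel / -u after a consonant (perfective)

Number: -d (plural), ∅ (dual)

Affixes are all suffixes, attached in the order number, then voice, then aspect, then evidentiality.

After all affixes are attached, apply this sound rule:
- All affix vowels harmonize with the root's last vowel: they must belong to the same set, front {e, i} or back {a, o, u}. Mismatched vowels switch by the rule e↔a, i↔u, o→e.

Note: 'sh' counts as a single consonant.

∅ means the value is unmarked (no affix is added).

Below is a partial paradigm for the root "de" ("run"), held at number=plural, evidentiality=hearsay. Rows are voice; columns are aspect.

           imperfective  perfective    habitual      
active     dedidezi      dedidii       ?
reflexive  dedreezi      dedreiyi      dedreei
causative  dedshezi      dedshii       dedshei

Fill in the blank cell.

dedidei

Attach number plural -d → ded.
Attach voice active -id → dedid.
Attach aspect habitual -a → dedida.
Attach evidentiality hearsay -i → dedidai.
Apply vowel harmony: dedidai → dedidei.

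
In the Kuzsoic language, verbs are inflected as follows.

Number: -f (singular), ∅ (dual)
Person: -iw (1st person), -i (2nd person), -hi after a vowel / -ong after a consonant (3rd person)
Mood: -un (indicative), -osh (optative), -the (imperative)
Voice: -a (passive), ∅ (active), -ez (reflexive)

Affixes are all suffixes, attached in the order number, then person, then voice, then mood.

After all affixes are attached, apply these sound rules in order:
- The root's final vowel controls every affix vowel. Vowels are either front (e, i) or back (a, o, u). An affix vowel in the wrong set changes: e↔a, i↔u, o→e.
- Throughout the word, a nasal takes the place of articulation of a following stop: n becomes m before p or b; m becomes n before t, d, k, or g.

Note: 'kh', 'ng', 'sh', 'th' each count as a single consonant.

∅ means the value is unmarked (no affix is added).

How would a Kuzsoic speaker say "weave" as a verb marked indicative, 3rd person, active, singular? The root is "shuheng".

shuhengfengin

Attach number singular -f → shuhengf.
Attach person 3rd person -ong (after consonant 'f') → shuhengfong.
voice = active: zero marking, form stays shuhengfong.
Attach mood indicative -un → shuhengfongun.
Apply vowel harmony: shuhengfongun → shuhengfengin.
Nasal assimilation: no change.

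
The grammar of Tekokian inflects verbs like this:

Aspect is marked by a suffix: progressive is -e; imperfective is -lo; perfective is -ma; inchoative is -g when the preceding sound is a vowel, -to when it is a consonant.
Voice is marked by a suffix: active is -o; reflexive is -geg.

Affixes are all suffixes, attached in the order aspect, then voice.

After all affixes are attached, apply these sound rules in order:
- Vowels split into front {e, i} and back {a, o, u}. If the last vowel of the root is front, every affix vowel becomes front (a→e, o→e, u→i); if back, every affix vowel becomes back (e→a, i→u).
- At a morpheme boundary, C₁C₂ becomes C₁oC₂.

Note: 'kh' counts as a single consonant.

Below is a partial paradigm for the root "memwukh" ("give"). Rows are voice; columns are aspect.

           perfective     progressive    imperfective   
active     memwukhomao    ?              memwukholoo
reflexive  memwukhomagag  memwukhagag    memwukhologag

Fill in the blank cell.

Attach aspect progressive -e → memwukhe.
Attach voice active -o → memwukheo.
Apply vowel harmony: memwukheo → memwukhao.
Epenthesis: no change.

memwukhao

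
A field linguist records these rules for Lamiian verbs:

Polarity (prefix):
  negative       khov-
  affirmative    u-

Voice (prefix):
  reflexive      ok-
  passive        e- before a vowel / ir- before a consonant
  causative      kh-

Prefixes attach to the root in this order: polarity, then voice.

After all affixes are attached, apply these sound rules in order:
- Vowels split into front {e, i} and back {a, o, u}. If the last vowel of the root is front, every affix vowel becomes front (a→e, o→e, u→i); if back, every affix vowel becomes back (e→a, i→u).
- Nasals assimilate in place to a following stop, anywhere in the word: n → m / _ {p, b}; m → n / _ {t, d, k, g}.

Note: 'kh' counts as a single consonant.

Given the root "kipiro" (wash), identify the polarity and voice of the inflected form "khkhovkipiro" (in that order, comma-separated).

Segment: kh-khov-kipiro.
polarity: khov- → negative.
voice: kh- → causative.

negative, causative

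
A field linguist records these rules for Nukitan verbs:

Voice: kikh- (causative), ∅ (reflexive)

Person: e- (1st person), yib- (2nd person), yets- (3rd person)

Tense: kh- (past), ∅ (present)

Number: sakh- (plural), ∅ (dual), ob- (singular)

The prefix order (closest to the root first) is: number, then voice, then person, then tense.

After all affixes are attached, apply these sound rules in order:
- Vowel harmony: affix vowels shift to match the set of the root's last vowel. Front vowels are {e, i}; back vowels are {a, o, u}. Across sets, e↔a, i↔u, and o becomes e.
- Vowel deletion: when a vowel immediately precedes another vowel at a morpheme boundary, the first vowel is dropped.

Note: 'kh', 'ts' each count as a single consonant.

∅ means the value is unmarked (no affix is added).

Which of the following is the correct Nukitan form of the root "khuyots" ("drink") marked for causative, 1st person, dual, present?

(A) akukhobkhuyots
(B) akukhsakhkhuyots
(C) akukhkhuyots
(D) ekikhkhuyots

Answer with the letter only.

number = dual: zero marking, form stays khuyots.
Attach voice causative kikh- → kikhkhuyots.
Attach person 1st person e- → ekikhkhuyots.
tense = present: zero marking, form stays ekikhkhuyots.
Apply vowel harmony: ekikhkhuyots → akukhkhuyots.
Vowel deletion: no change.
So the correct form is akukhkhuyots, option (C).
(D) ekikhkhuyots is wrong: it fails to apply the sound rule(s).
(B) akukhsakhkhuyots is wrong: it uses plural instead of dual for number.
(A) akukhobkhuyots is wrong: it uses singular instead of dual for number.

C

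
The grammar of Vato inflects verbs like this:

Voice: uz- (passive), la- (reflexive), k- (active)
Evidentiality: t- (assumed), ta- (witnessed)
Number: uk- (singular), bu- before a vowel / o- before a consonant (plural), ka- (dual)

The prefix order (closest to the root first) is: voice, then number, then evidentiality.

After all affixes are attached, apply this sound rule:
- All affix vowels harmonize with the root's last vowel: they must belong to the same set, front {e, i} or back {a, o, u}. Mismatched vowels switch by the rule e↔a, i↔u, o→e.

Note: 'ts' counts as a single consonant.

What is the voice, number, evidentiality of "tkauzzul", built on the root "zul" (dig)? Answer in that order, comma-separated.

Segment: t-ka-uz-zul.
voice: uz- → passive.
number: ka- → dual.
evidentiality: t- → assumed.

passive, dual, assumed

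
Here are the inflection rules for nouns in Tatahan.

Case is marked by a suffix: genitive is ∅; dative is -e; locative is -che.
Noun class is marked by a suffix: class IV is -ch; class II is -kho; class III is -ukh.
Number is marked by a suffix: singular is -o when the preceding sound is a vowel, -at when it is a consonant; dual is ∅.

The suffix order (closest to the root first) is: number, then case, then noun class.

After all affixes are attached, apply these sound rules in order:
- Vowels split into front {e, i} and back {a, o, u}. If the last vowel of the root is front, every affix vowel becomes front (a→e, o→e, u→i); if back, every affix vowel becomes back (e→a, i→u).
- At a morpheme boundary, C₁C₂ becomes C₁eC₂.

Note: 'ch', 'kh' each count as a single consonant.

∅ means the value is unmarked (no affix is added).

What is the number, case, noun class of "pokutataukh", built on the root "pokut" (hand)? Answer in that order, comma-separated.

Segment: pokut-at-e-ukh.
number: -o/at → singular.
case: -e → dative.
noun class: -ukh → class III.

singular, dative, class III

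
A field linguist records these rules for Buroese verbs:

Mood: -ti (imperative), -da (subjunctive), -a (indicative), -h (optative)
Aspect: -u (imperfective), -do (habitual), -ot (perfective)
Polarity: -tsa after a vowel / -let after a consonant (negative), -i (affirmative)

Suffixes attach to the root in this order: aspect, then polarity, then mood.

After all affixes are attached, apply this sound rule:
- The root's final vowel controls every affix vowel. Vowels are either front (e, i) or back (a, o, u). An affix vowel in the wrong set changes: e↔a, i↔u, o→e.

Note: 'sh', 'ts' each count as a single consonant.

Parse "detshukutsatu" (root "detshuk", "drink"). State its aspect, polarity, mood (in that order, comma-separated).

Segment: detshuk-u-tsa-ti.
aspect: -u → imperfective.
polarity: -tsa/let → negative.
mood: -ti → imperative.

imperfective, negative, imperative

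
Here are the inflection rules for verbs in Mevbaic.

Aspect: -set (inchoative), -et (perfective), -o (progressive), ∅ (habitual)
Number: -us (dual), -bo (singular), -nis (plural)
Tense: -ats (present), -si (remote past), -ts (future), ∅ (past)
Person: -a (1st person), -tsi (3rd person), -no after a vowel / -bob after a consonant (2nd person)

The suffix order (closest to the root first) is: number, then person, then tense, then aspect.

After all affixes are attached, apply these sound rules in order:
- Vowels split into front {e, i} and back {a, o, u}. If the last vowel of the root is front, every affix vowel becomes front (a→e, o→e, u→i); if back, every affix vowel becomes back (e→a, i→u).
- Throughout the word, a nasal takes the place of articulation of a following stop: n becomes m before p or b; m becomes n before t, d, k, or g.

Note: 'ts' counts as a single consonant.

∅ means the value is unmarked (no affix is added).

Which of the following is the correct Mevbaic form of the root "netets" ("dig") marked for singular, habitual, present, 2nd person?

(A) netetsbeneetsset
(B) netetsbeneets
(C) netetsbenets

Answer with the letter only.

B

Attach number singular -bo → netetsbo.
Attach person 2nd person -no (after vowel 'o') → netetsbono.
Attach tense present -ats → netetsbonoats.
aspect = habitual: zero marking, form stays netetsbonoats.
Apply vowel harmony: netetsbonoats → netetsbeneets.
Nasal assimilation: no change.
So the correct form is netetsbeneets, option (B).
(A) netetsbeneetsset is wrong: it uses inchoative instead of habitual for aspect.
(C) netetsbenets is wrong: it uses future instead of present for tense.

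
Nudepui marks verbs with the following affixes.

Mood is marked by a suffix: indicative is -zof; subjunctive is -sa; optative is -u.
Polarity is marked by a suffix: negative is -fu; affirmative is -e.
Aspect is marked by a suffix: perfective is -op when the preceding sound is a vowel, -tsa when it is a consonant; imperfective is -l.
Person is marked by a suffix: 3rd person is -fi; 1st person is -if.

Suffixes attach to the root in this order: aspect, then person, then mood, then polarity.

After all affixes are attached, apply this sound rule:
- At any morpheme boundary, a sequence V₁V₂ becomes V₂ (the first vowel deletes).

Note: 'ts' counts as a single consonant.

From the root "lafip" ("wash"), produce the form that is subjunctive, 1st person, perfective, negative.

lafiptsifsafu

Attach aspect perfective -tsa (after consonant 'p') → lafiptsa.
Attach person 1st person -if → lafiptsaif.
Attach mood subjunctive -sa → lafiptsaifsa.
Attach polarity negative -fu → lafiptsaifsafu.
Apply vowel deletion: lafiptsaifsafu → lafiptsifsafu.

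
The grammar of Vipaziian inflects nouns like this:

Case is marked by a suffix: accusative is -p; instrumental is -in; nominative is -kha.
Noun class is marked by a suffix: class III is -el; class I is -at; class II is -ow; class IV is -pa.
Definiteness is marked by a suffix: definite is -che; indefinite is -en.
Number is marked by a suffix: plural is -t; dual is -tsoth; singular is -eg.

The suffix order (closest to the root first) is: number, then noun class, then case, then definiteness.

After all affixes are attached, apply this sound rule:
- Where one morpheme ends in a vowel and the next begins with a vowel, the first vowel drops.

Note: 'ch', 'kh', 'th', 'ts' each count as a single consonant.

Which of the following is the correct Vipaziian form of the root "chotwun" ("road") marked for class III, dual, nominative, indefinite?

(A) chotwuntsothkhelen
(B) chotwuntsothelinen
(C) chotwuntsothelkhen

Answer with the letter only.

Attach number dual -tsoth → chotwuntsoth.
Attach noun class class III -el → chotwuntsothel.
Attach case nominative -kha → chotwuntsothelkha.
Attach definiteness indefinite -en → chotwuntsothelkhaen.
Apply vowel deletion: chotwuntsothelkhaen → chotwuntsothelkhen.
So the correct form is chotwuntsothelkhen, option (C).
(B) chotwuntsothelinen is wrong: it uses instrumental instead of nominative for case.
(A) chotwuntsothkhelen is wrong: it has the affixes in the wrong order.

C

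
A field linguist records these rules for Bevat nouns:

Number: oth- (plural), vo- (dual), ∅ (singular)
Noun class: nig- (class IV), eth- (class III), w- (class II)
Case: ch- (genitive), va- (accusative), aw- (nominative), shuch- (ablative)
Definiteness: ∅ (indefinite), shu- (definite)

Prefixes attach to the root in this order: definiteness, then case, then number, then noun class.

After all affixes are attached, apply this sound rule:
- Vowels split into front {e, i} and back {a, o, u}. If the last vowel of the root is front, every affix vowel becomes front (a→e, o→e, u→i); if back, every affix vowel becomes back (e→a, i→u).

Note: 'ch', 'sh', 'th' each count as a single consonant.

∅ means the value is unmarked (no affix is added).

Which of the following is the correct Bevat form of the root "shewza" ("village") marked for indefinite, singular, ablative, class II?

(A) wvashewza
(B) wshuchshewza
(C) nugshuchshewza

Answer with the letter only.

B

definiteness = indefinite: zero marking, form stays shewza.
Attach case ablative shuch- → shuchshewza.
number = singular: zero marking, form stays shuchshewza.
Attach noun class class II w- → wshuchshewza.
Vowel harmony: no change.
So the correct form is wshuchshewza, option (B).
(C) nugshuchshewza is wrong: it uses class IV instead of class II for noun class.
(A) wvashewza is wrong: it uses accusative instead of ablative for case.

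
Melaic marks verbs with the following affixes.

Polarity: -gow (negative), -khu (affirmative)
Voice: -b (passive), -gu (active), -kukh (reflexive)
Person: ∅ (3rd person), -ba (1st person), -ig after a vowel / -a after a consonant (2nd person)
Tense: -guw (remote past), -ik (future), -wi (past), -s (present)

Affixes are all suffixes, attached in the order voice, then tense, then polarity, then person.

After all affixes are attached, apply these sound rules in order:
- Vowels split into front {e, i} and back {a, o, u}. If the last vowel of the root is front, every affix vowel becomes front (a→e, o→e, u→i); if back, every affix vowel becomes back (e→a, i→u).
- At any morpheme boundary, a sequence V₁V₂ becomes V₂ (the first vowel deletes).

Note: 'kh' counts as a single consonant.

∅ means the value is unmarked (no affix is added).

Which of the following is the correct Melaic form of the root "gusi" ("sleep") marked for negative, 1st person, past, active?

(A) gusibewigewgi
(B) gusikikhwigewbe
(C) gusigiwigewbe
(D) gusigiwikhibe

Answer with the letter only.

Attach voice active -gu → gusigu.
Attach tense past -wi → gusiguwi.
Attach polarity negative -gow → gusiguwigow.
Attach person 1st person -ba → gusiguwigowba.
Apply vowel harmony: gusiguwigowba → gusigiwigewbe.
Vowel deletion: no change.
So the correct form is gusigiwigewbe, option (C).
(B) gusikikhwigewbe is wrong: it uses reflexive instead of active for voice.
(A) gusibewigewgi is wrong: it has the affixes in the wrong order.
(D) gusigiwikhibe is wrong: it uses affirmative instead of negative for polarity.

C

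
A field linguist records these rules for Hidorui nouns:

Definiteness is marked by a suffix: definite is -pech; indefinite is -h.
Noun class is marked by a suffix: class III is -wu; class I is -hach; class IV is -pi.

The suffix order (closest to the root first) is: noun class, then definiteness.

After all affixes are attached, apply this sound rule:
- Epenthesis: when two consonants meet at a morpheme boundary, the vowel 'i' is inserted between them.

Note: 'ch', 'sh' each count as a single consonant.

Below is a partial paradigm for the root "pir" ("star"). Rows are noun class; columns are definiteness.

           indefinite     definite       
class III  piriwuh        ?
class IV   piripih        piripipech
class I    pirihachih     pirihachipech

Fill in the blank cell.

Attach noun class class III -wu → pirwu.
Attach definiteness definite -pech → pirwupech.
Apply epenthesis: pirwupech → piriwupech.

piriwupech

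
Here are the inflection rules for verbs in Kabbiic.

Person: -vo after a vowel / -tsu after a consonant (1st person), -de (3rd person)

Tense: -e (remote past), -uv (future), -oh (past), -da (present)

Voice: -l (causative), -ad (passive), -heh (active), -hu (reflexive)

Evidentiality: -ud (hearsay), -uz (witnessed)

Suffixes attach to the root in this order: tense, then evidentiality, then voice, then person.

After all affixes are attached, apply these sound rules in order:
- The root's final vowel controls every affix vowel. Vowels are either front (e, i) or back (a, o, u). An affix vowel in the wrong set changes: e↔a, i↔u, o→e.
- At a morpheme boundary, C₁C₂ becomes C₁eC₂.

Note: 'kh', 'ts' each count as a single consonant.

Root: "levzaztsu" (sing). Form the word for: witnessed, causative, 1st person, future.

levzaztsuuvuzeletsu

Attach tense future -uv → levzaztsuuv.
Attach evidentiality witnessed -uz → levzaztsuuvuz.
Attach voice causative -l → levzaztsuuvuzl.
Attach person 1st person -tsu (after consonant 'l') → levzaztsuuvuzltsu.
Vowel harmony: no change.
Apply epenthesis: levzaztsuuvuzltsu → levzaztsuuvuzeletsu.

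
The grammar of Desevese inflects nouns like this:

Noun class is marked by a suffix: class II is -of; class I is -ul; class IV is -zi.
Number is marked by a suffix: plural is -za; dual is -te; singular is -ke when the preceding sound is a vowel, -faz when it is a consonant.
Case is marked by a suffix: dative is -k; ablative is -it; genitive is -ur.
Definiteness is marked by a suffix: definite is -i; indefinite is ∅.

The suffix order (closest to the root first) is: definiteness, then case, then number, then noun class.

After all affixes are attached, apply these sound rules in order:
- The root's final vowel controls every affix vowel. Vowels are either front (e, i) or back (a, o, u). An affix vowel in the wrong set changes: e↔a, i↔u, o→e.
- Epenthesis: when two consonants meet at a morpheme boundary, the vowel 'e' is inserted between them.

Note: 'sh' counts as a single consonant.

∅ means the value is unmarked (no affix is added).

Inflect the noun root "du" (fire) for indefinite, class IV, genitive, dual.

definiteness = indefinite: zero marking, form stays du.
Attach case genitive -ur → duur.
Attach number dual -te → duurte.
Attach noun class class IV -zi → duurtezi.
Apply vowel harmony: duurtezi → duurtazu.
Apply epenthesis: duurtazu → duuretazu.

duuretazu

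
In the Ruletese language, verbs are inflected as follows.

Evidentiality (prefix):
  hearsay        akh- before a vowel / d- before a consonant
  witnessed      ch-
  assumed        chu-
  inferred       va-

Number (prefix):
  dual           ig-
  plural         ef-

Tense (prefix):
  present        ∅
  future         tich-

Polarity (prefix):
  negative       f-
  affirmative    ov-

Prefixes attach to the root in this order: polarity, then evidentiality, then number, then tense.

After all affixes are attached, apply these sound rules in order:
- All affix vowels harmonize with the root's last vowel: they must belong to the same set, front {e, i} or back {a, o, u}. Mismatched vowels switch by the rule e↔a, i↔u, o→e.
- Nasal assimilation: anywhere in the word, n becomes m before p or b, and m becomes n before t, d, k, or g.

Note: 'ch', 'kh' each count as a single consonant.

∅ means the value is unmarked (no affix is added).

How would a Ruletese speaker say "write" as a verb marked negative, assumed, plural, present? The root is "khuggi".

Attach polarity negative f- → fkhuggi.
Attach evidentiality assumed chu- → chufkhuggi.
Attach number plural ef- → efchufkhuggi.
tense = present: zero marking, form stays efchufkhuggi.
Apply vowel harmony: efchufkhuggi → efchifkhuggi.
Nasal assimilation: no change.

efchifkhuggi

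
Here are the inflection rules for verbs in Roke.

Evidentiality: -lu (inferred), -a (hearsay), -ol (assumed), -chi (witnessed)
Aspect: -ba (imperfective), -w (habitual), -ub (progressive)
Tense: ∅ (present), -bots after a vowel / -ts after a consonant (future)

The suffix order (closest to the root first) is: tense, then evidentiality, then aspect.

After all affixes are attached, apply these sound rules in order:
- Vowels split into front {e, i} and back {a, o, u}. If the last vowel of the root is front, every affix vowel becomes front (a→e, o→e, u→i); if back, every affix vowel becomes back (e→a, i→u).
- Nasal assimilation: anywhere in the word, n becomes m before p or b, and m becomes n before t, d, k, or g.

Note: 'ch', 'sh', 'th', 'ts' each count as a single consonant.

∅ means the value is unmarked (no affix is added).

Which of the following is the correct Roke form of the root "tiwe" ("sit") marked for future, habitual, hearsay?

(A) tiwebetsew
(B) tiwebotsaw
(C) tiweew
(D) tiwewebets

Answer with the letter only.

A

Attach tense future -bots (after vowel 'e') → tiwebots.
Attach evidentiality hearsay -a → tiwebotsa.
Attach aspect habitual -w → tiwebotsaw.
Apply vowel harmony: tiwebotsaw → tiwebetsew.
Nasal assimilation: no change.
So the correct form is tiwebetsew, option (A).
(B) tiwebotsaw is wrong: it fails to apply the sound rule(s).
(C) tiweew is wrong: it uses present instead of future for tense.
(D) tiwewebets is wrong: it has the affixes in the wrong order.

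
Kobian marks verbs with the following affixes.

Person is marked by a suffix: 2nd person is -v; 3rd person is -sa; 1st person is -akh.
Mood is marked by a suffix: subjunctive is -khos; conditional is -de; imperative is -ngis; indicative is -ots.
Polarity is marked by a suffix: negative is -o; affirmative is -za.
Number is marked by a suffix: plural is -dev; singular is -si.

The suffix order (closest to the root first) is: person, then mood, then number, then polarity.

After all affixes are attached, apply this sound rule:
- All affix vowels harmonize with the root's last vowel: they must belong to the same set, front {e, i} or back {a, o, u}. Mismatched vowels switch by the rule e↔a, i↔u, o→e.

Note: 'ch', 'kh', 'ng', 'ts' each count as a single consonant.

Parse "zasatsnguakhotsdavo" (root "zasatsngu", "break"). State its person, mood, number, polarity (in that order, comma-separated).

Segment: zasatsngu-akh-ots-dev-o.
person: -akh → 1st person.
mood: -ots → indicative.
number: -dev → plural.
polarity: -o → negative.

1st person, indicative, plural, negative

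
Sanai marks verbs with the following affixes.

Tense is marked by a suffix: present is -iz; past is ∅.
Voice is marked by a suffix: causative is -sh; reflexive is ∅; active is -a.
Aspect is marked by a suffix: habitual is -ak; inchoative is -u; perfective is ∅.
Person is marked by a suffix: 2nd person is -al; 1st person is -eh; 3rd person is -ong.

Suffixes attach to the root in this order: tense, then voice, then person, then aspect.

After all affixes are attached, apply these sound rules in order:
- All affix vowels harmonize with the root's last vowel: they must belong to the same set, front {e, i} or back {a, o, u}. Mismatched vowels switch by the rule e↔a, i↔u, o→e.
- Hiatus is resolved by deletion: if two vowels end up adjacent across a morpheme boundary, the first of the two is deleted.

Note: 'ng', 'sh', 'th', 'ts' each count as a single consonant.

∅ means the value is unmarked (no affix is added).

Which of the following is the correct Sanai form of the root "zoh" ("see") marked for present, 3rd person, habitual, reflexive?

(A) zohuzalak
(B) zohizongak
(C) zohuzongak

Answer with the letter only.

C

Attach tense present -iz → zohiz.
voice = reflexive: zero marking, form stays zohiz.
Attach person 3rd person -ong → zohizong.
Attach aspect habitual -ak → zohizongak.
Apply vowel harmony: zohizongak → zohuzongak.
Vowel deletion: no change.
So the correct form is zohuzongak, option (C).
(A) zohuzalak is wrong: it uses 2nd person instead of 3rd person for person.
(B) zohizongak is wrong: it fails to apply the sound rule(s).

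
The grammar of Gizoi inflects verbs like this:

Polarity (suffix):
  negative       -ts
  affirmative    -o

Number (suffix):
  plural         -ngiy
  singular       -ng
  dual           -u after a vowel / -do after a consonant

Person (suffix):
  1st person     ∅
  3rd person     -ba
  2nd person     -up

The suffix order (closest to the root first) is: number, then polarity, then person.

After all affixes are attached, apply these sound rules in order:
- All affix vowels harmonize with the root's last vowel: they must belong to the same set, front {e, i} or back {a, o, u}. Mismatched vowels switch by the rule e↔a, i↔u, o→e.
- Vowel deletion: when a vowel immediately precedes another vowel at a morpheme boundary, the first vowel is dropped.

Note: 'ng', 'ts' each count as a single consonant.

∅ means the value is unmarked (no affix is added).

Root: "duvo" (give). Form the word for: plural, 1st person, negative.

duvonguyts

Attach number plural -ngiy → duvongiy.
Attach polarity negative -ts → duvongiyts.
person = 1st person: zero marking, form stays duvongiyts.
Apply vowel harmony: duvongiyts → duvonguyts.
Vowel deletion: no change.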